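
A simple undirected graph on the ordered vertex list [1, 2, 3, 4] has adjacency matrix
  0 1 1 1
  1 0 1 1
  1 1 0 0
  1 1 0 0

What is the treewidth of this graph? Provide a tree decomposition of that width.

Treewidth 2.
One optimal decomposition is:
Bags: B1 = {1, 2, 4}  B2 = {1, 2, 3}
Tree: B1–B2

Each bag holds 3 vertices, so the decomposition has width 2, which upper-bounds the treewidth. For the lower bound, the 3 vertices {1, 2, 3} are pairwise adjacent, and any tree decomposition puts a clique entirely inside one bag — forcing width ≥ 2. Hence tw(G) = 2 exactly.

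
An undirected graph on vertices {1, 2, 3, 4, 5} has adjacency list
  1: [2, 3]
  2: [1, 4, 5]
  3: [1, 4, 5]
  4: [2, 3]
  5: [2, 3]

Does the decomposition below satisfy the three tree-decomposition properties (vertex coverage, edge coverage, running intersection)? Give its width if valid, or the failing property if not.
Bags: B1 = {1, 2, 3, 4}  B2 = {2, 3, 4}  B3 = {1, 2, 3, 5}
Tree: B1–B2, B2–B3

A tree decomposition must satisfy three properties: every vertex lies in some bag; for every edge, both endpoints lie together in some bag; and for every vertex, the bags containing it form a connected subtree. Here bags containing vertex 1 are not connected in the tree, so the decomposition is invalid.

No — bags containing vertex 1 are not connected in the tree.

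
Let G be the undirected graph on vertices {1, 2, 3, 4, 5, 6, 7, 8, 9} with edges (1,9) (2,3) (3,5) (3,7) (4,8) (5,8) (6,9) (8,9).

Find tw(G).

1

A width-1 tree decomposition is:
Bags: B1 = {4, 8}  B2 = {5, 8}  B3 = {3, 5}  B4 = {8, 9}  B5 = {1, 9}  B6 = {3, 7}  B7 = {6, 9}  B8 = {2, 3}
Tree: B1–B2, B2–B3, B2–B4, B4–B5, B3–B6, B5–B7, B6–B8
Every bag has size at most 2, so the width is 2 − 1 = 1 and tw(G) ≤ 1. G has an edge, so its treewidth is at least 1. Hence tw(G) = 1 exactly.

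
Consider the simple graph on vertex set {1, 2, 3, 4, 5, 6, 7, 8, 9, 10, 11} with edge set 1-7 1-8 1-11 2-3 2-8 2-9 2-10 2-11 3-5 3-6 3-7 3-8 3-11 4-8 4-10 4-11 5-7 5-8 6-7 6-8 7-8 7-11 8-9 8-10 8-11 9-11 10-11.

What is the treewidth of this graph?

3

A width-3 tree decomposition is:
Bags: B1 = {4, 8, 10, 11}  B2 = {2, 8, 10, 11}  B3 = {2, 3, 8, 11}  B4 = {3, 7, 8, 11}  B5 = {1, 7, 8, 11}  B6 = {3, 5, 7, 8}  B7 = {2, 8, 9, 11}  B8 = {3, 6, 7, 8}
Tree: B1–B2, B2–B3, B3–B4, B4–B5, B4–B6, B2–B7, B4–B8
Each bag holds 4 vertices, so the decomposition has width 3, which upper-bounds the treewidth. For the lower bound, the 4 vertices {1, 7, 8, 11} are pairwise adjacent, and any tree decomposition puts a clique entirely inside one bag — forcing width ≥ 3. Combining the bounds, tw(G) = 3.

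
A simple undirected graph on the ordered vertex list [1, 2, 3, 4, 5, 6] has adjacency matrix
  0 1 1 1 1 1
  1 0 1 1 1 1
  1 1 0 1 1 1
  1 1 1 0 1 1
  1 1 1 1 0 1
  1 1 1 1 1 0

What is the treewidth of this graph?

A width-5 tree decomposition is:
Bags: B1 = {1, 2, 3, 4, 5, 6}
Tree: (single bag)
With just one bag of size 6, the width is 6 − 1 = 5, so tw(G) ≤ 5. Conversely, {1, 2, 3, 4, 5, 6} is a clique of size 6, and the vertices of any clique must share a bag in every tree decomposition; so some bag has ≥ 6 vertices and tw(G) ≥ 5. Combining the bounds, tw(G) = 5.

5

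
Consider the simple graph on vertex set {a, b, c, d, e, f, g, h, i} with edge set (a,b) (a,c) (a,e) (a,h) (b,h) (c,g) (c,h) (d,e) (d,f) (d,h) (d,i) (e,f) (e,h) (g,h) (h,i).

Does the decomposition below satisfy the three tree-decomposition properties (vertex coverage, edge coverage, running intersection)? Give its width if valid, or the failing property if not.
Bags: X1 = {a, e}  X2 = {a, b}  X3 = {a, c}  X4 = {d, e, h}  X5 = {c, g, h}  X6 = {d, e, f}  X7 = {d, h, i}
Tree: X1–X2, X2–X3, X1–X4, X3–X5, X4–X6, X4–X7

No — edge (h,a) lies in no bag.

A tree decomposition must satisfy three properties: every vertex lies in some bag; for every edge, both endpoints lie together in some bag; and for every vertex, the bags containing it form a connected subtree. Here edge (h,a) lies in no bag, so the decomposition is invalid.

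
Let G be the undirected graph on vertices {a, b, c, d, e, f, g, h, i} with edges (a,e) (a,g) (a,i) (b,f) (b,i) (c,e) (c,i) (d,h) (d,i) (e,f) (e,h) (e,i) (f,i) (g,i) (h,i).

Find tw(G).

2

A width-2 tree decomposition is:
Bags: B1 = {c, e, i}  B2 = {a, e, i}  B3 = {e, f, i}  B4 = {a, g, i}  B5 = {b, f, i}  B6 = {e, h, i}  B7 = {d, h, i}
Tree: B1–B2, B2–B3, B2–B4, B3–B5, B1–B6, B6–B7
The largest bag has 3 vertices, giving width 2; this decomposition certifies tw(G) ≤ 2. Conversely, {d, h, i} is a clique of size 3, and the vertices of any clique must share a bag in every tree decomposition; so some bag has ≥ 3 vertices and tw(G) ≥ 2. Therefore the treewidth is 2.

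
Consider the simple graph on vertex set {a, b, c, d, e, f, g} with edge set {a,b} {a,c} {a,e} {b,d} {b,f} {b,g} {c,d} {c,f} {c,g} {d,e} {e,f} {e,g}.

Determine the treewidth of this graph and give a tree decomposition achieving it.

Each bag holds 4 vertices, so the decomposition has width 3, which upper-bounds the treewidth. For the lower bound: the 4 vertex sets {b,f}, {c,d}, {e}, {a} are disjoint, each induces a connected subgraph, and every pair is joined by at least one edge of G. Contracting each set to a single vertex therefore yields K_{4} as a minor, and since treewidth is minor-monotone, tw(G) ≥ tw(K_{4}) = 3. Therefore the treewidth is 3.

Treewidth 3.
One optimal decomposition is:
Bags: B1 = {b, c, e, f}  B2 = {b, c, d, e}  B3 = {a, b, c, e}  B4 = {b, c, e, g}
Tree: B1–B2, B2–B3, B3–B4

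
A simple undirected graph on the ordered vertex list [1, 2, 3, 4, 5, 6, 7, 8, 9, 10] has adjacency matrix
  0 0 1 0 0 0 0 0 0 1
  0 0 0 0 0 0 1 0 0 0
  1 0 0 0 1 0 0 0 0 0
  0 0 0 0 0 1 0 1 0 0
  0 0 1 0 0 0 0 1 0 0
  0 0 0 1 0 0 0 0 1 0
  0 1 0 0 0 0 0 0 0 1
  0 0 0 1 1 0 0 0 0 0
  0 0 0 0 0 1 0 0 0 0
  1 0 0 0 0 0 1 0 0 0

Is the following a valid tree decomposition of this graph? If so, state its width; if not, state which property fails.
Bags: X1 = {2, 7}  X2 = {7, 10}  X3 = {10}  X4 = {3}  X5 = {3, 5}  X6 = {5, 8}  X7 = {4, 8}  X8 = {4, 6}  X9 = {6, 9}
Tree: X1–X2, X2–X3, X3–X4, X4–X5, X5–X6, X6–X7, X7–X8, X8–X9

No — vertex 1 appears in no bag.

A tree decomposition must satisfy three properties: every vertex lies in some bag; for every edge, both endpoints lie together in some bag; and for every vertex, the bags containing it form a connected subtree. Here vertex 1 appears in no bag, so the decomposition is invalid.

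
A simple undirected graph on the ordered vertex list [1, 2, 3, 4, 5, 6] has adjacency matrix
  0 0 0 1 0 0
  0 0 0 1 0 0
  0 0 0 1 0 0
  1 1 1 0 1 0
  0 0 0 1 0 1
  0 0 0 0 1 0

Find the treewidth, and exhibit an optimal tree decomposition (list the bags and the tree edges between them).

The largest bag has 2 vertices, giving width 1; this decomposition certifies tw(G) ≤ 1. G has an edge, so its treewidth is at least 1. Therefore the treewidth is 1.

Treewidth 1.
Bags: B1 = {3, 4}  B2 = {2, 4}  B3 = {4, 5}  B4 = {1, 4}  B5 = {5, 6}
Tree: B1–B2, B2–B3, B3–B4, B3–B5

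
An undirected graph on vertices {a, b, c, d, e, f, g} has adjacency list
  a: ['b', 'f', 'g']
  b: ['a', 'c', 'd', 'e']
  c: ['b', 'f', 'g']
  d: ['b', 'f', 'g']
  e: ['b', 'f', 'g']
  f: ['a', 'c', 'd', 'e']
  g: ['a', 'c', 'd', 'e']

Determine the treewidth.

3

A width-3 tree decomposition is:
Bags: B1 = {a, b, f, g}  B2 = {b, c, f, g}  B3 = {b, d, f, g}  B4 = {b, e, f, g}
Tree: B1–B2, B2–B3, B3–B4
Each bag holds 4 vertices, so the decomposition has width 3, which upper-bounds the treewidth. For the lower bound: the 4 vertex sets {a,f}, {c,g}, {b}, {d} are disjoint, each induces a connected subgraph, and every pair is joined by at least one edge of G. Contracting each set to a single vertex therefore yields K_{4} as a minor, and since treewidth is minor-monotone, tw(G) ≥ tw(K_{4}) = 3. Combining the bounds, tw(G) = 3.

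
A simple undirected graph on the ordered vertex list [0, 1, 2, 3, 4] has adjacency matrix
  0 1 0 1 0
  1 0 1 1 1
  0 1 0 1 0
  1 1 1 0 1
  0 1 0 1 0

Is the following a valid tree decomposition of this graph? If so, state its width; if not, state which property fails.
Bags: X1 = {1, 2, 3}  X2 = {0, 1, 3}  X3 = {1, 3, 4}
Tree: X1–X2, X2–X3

Checking the three conditions: (i) the bags cover all of {0, 1, 2, 3, 4}; (ii) for each edge, some bag contains both endpoints; (iii) the bags containing any fixed vertex form a subtree. All hold, so the decomposition is valid with width 3 − 1 = 2.

Yes; width 2.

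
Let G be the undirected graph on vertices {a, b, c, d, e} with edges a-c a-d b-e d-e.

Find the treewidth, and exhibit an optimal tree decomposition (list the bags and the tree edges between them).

Treewidth 1.
One optimal decomposition is:
Bags: B1 = {a, c}  B2 = {a, d}  B3 = {d, e}  B4 = {b, e}
Tree: B1–B2, B2–B3, B3–B4

The largest bag has 2 vertices, giving width 1; this decomposition certifies tw(G) ≤ 1. Since G has at least one edge (e.g. c–a), it is not an edgeless graph, so tw(G) ≥ 1. Combining the bounds, tw(G) = 1.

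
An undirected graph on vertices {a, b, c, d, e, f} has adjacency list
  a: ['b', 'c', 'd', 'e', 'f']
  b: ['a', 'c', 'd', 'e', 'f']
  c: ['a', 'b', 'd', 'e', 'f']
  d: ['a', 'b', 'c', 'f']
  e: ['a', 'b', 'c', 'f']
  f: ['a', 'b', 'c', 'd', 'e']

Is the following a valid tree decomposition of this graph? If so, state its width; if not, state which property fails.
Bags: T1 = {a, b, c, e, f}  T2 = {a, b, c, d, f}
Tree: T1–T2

Every vertex of G appears in some bag (union = {a, b, c, d, e, f}); every edge is covered by a bag; and for each vertex v the set of bags containing v is connected in the bag tree. The decomposition is therefore valid. The largest bag has 5 vertices, so the width is 4.

Yes; width 4.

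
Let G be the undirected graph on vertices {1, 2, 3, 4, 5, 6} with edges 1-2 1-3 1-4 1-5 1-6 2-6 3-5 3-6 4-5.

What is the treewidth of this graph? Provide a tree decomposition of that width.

Treewidth 2.
One optimal decomposition is:
Bags: B1 = {1, 3, 6}  B2 = {1, 3, 5}  B3 = {1, 4, 5}  B4 = {1, 2, 6}
Tree: B1–B2, B2–B3, B1–B4

Every bag has size at most 3, so the width is 3 − 1 = 2 and tw(G) ≤ 2. On the other hand G contains the 3-clique {1, 2, 6}. A clique must lie in a single bag of any decomposition, so no decomposition can have width below 2. Hence tw(G) = 2 exactly.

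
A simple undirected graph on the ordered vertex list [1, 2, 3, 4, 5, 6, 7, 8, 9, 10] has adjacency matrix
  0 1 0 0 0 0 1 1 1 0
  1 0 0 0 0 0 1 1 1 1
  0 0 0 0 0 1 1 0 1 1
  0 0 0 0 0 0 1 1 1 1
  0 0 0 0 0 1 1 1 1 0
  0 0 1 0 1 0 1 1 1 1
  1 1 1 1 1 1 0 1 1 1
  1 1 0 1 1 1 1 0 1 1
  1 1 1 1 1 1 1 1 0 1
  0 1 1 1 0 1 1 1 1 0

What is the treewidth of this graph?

A width-4 tree decomposition is:
Bags: B1 = {4, 7, 8, 9, 10}  B2 = {2, 7, 8, 9, 10}  B3 = {1, 2, 7, 8, 9}  B4 = {6, 7, 8, 9, 10}  B5 = {3, 6, 7, 9, 10}  B6 = {5, 6, 7, 8, 9}
Tree: B1–B2, B2–B3, B2–B4, B4–B5, B4–B6
Each bag holds 5 vertices, so the decomposition has width 4, which upper-bounds the treewidth. On the other hand G contains the 5-clique {1, 2, 7, 8, 9}. A clique must lie in a single bag of any decomposition, so no decomposition can have width below 4. The upper and lower bounds meet at 4, so that is the treewidth.

4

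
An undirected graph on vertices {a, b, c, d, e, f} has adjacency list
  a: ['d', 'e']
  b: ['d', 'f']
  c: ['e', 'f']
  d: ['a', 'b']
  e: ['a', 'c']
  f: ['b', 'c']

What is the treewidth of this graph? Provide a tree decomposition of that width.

Treewidth 2.
Bags: B1 = {a, b, d}  B2 = {a, b, f}  B3 = {a, c, f}  B4 = {a, c, e}
Tree: B1–B2, B2–B3, B3–B4

The largest bag has 3 vertices, giving width 2; this decomposition certifies tw(G) ≤ 2. Since a–d–b–f–c–e–a is a cycle in G, G is not acyclic. Forests are exactly the graphs of treewidth ≤ 1, so tw(G) ≥ 2. The upper and lower bounds meet at 2, so that is the treewidth.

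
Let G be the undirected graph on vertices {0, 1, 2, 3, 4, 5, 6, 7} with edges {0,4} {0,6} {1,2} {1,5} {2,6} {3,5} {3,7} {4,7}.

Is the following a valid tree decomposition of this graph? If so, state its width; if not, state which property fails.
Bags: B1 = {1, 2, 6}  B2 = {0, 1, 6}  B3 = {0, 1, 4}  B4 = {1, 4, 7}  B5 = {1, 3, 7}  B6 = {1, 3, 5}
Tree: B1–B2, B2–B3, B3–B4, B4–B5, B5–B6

Every vertex of G appears in some bag (union = {0, 1, 2, 3, 4, 5, 6, 7}); every edge is covered by a bag; and for each vertex v the set of bags containing v is connected in the bag tree. The decomposition is therefore valid. The largest bag has 3 vertices, so the width is 2.

Yes; width 2.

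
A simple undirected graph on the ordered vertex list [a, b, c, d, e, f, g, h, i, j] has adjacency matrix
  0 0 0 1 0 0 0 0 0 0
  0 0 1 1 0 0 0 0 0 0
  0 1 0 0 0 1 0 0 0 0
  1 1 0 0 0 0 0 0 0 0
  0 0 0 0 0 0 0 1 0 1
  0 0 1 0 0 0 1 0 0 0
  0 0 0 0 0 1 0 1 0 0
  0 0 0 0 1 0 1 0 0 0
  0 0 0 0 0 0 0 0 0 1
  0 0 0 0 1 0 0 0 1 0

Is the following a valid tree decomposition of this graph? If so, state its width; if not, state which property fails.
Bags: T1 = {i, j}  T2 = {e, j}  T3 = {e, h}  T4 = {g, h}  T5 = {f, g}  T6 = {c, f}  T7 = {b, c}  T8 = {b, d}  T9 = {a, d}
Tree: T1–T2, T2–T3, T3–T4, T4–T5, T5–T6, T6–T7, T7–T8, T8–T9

Yes; width 1.

Every vertex of G appears in some bag (union = {a, b, c, d, e, f, g, h, i, j}); every edge is covered by a bag; and for each vertex v the set of bags containing v is connected in the bag tree. The decomposition is therefore valid. The largest bag has 2 vertices, so the width is 1.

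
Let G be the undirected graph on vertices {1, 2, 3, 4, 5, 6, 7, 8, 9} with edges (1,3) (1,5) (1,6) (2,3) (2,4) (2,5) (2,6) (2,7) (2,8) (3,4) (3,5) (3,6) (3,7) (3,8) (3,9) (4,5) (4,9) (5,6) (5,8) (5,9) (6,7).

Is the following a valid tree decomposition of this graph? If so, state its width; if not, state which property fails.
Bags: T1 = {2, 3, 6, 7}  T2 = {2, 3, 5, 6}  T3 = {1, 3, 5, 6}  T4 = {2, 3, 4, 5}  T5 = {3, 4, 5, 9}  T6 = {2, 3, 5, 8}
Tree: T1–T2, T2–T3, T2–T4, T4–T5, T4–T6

Yes; width 3.

Every vertex of G appears in some bag (union = {1, 2, 3, 4, 5, 6, 7, 8, 9}); every edge is covered by a bag; and for each vertex v the set of bags containing v is connected in the bag tree. The decomposition is therefore valid. The largest bag has 4 vertices, so the width is 3.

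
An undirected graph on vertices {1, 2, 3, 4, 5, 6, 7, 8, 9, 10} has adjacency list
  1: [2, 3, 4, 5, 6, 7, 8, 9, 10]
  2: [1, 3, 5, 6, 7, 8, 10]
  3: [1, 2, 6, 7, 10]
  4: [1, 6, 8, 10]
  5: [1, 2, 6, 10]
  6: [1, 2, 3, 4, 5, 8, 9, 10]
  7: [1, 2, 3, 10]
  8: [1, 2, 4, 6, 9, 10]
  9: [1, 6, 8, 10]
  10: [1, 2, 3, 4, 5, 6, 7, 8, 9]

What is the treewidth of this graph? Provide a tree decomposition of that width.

Each bag holds 5 vertices, so the decomposition has width 4, which upper-bounds the treewidth. For the lower bound, the 5 vertices {1, 6, 8, 9, 10} are pairwise adjacent, and any tree decomposition puts a clique entirely inside one bag — forcing width ≥ 4. Combining the bounds, tw(G) = 4.

Treewidth 4.
One optimal decomposition is:
Bags: B1 = {1, 2, 3, 6, 10}  B2 = {1, 2, 6, 8, 10}  B3 = {1, 4, 6, 8, 10}  B4 = {1, 2, 3, 7, 10}  B5 = {1, 2, 5, 6, 10}  B6 = {1, 6, 8, 9, 10}
Tree: B1–B2, B2–B3, B1–B4, B1–B5, B3–B6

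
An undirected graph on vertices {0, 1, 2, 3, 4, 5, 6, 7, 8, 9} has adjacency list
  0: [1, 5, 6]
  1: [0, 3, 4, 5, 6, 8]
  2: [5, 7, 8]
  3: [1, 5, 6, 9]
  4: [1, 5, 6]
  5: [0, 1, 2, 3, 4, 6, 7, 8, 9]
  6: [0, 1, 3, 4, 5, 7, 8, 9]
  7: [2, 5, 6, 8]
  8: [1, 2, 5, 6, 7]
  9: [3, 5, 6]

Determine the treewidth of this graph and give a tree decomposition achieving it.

Treewidth 3.
One optimal decomposition is:
Bags: B1 = {1, 3, 5, 6}  B2 = {3, 5, 6, 9}  B3 = {1, 4, 5, 6}  B4 = {1, 5, 6, 8}  B5 = {5, 6, 7, 8}  B6 = {0, 1, 5, 6}  B7 = {2, 5, 7, 8}
Tree: B1–B2, B1–B3, B3–B4, B4–B5, B1–B6, B5–B7

Each bag holds 4 vertices, so the decomposition has width 3, which upper-bounds the treewidth. Conversely, {2, 5, 7, 8} is a clique of size 4, and the vertices of any clique must share a bag in every tree decomposition; so some bag has ≥ 4 vertices and tw(G) ≥ 3. Combining the bounds, tw(G) = 3.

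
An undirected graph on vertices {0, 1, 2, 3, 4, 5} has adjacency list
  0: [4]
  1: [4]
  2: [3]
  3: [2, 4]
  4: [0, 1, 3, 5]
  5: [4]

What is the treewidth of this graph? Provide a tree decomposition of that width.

Treewidth 1.
One optimal decomposition is:
Bags: B1 = {3, 4}  B2 = {0, 4}  B3 = {4, 5}  B4 = {1, 4}  B5 = {2, 3}
Tree: B1–B2, B1–B3, B1–B4, B1–B5

Every bag has size at most 2, so the width is 2 − 1 = 1 and tw(G) ≤ 1. Since G has at least one edge (e.g. 4–3), it is not an edgeless graph, so tw(G) ≥ 1. The upper and lower bounds meet at 1, so that is the treewidth.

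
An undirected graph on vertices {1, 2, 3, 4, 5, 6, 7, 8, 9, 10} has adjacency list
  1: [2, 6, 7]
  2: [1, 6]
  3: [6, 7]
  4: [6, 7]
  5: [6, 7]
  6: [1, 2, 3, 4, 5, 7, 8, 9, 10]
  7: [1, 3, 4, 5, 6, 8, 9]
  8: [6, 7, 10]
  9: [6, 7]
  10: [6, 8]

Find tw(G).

A width-2 tree decomposition is:
Bags: B1 = {6, 7, 8}  B2 = {4, 6, 7}  B3 = {5, 6, 7}  B4 = {6, 7, 9}  B5 = {1, 6, 7}  B6 = {3, 6, 7}  B7 = {1, 2, 6}  B8 = {6, 8, 10}
Tree: B1–B2, B1–B3, B1–B4, B3–B5, B5–B6, B5–B7, B1–B8
Every bag has size at most 3, so the width is 3 − 1 = 2 and tw(G) ≤ 2. On the other hand G contains the 3-clique {1, 2, 6}. A clique must lie in a single bag of any decomposition, so no decomposition can have width below 2. Combining the bounds, tw(G) = 2.

2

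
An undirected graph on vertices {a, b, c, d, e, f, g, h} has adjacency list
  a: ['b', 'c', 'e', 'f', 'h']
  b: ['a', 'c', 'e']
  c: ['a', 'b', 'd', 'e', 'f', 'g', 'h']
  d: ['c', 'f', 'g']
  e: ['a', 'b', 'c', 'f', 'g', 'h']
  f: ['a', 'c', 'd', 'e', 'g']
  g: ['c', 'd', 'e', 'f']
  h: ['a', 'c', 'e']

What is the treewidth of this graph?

A width-3 tree decomposition is:
Bags: B1 = {c, e, f, g}  B2 = {a, c, e, f}  B3 = {c, d, f, g}  B4 = {a, b, c, e}  B5 = {a, c, e, h}
Tree: B1–B2, B1–B3, B2–B4, B4–B5
The largest bag has 4 vertices, giving width 3; this decomposition certifies tw(G) ≤ 3. On the other hand G contains the 4-clique {c, d, f, g}. A clique must lie in a single bag of any decomposition, so no decomposition can have width below 3. Hence tw(G) = 3 exactly.

3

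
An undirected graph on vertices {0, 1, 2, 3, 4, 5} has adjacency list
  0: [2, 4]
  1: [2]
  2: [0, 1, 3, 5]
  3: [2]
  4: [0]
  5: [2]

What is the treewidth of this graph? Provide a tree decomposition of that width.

Treewidth 1.
One optimal decomposition is:
Bags: B1 = {2, 3}  B2 = {1, 2}  B3 = {0, 2}  B4 = {0, 4}  B5 = {2, 5}
Tree: B1–B2, B1–B3, B3–B4, B3–B5

Each bag holds 2 vertices, so the decomposition has width 1, which upper-bounds the treewidth. G has an edge, so its treewidth is at least 1. Hence tw(G) = 1 exactly.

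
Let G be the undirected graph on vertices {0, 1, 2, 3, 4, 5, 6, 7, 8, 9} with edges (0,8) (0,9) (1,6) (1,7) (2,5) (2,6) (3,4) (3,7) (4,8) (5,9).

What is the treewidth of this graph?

A width-2 tree decomposition is:
Bags: B1 = {2, 5, 6}  B2 = {1, 5, 6}  B3 = {1, 5, 7}  B4 = {3, 5, 7}  B5 = {3, 4, 5}  B6 = {4, 5, 8}  B7 = {0, 5, 8}  B8 = {0, 5, 9}
Tree: B1–B2, B2–B3, B3–B4, B4–B5, B5–B6, B6–B7, B7–B8
Each bag holds 3 vertices, so the decomposition has width 2, which upper-bounds the treewidth. For the lower bound, G contains the cycle 5–2–6–1–7–3–4–8–0–9–5, so G is not a forest; only forests have treewidth ≤ 1, hence tw(G) ≥ 2. The upper and lower bounds meet at 2, so that is the treewidth.

2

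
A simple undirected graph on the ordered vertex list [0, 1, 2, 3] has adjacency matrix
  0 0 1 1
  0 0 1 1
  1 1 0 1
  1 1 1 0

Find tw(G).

A width-2 tree decomposition is:
Bags: B1 = {0, 2, 3}  B2 = {1, 2, 3}
Tree: B1–B2
Each bag holds 3 vertices, so the decomposition has width 2, which upper-bounds the treewidth. On the other hand G contains the 3-clique {0, 2, 3}. A clique must lie in a single bag of any decomposition, so no decomposition can have width below 2. The upper and lower bounds meet at 2, so that is the treewidth.

2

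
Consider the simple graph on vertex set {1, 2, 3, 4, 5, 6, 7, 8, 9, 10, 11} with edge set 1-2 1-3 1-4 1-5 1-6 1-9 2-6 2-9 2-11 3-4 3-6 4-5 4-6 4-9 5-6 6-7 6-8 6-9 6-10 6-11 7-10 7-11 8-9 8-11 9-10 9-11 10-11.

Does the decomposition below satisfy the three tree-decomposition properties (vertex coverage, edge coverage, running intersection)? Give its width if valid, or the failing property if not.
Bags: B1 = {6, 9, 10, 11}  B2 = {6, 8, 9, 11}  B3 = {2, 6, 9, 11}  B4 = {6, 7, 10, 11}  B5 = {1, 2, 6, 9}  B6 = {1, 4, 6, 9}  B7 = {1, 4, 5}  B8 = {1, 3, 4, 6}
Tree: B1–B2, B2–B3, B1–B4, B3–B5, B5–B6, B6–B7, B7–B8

A tree decomposition must satisfy three properties: every vertex lies in some bag; for every edge, both endpoints lie together in some bag; and for every vertex, the bags containing it form a connected subtree. Here edge (6,5) lies in no bag, so the decomposition is invalid.

No — edge (6,5) lies in no bag.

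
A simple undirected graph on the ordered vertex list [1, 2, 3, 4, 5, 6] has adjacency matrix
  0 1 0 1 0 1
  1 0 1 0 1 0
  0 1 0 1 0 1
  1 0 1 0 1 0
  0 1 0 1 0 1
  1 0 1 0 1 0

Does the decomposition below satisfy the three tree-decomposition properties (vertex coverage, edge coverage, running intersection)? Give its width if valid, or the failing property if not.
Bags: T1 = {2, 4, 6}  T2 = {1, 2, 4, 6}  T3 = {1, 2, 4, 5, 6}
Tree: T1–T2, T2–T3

A tree decomposition must satisfy three properties: every vertex lies in some bag; for every edge, both endpoints lie together in some bag; and for every vertex, the bags containing it form a connected subtree. Here vertex 3 appears in no bag, so the decomposition is invalid.

No — vertex 3 appears in no bag.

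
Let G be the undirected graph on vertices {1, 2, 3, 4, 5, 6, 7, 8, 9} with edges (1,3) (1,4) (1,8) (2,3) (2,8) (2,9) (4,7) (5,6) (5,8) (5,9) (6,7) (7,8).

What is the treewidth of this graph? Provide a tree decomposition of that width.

Treewidth 3.
One optimal decomposition is:
Bags: B1 = {1, 4, 6, 7}  B2 = {1, 6, 7, 8}  B3 = {1, 5, 6, 8}  B4 = {1, 3, 5, 8}  B5 = {2, 3, 5, 8}  B6 = {2, 3, 5, 9}
Tree: B1–B2, B2–B3, B3–B4, B4–B5, B5–B6

Each bag holds 4 vertices, so the decomposition has width 3, which upper-bounds the treewidth. For the lower bound: the 4 vertex sets {4,6,7}, {1}, {8}, {2,3,5,9} are disjoint, each induces a connected subgraph, and every pair is joined by at least one edge of G. Contracting each set to a single vertex therefore yields K_{4} as a minor, and since treewidth is minor-monotone, tw(G) ≥ tw(K_{4}) = 3. Hence tw(G) = 3 exactly.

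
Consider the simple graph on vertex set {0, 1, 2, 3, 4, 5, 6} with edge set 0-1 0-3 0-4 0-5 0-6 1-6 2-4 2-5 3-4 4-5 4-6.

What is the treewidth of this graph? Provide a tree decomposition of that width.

Every bag has size at most 3, so the width is 3 − 1 = 2 and tw(G) ≤ 2. For the lower bound, the 3 vertices {0, 1, 6} are pairwise adjacent, and any tree decomposition puts a clique entirely inside one bag — forcing width ≥ 2. Combining the bounds, tw(G) = 2.

Treewidth 2.
One optimal decomposition is:
Bags: B1 = {0, 4, 6}  B2 = {0, 4, 5}  B3 = {0, 3, 4}  B4 = {0, 1, 6}  B5 = {2, 4, 5}
Tree: B1–B2, B2–B3, B1–B4, B2–B5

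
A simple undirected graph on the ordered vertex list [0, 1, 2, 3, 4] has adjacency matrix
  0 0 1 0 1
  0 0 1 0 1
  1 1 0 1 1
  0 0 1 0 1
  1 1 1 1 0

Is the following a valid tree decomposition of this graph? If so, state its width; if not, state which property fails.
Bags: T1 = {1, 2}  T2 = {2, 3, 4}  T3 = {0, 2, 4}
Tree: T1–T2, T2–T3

No — edge (4,1) lies in no bag.

A tree decomposition must satisfy three properties: every vertex lies in some bag; for every edge, both endpoints lie together in some bag; and for every vertex, the bags containing it form a connected subtree. Here edge (4,1) lies in no bag, so the decomposition is invalid.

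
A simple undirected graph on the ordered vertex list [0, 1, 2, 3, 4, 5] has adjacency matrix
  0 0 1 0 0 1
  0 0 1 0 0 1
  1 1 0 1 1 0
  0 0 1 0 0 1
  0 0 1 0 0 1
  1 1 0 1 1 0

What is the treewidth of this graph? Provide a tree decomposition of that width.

Every bag has size at most 3, so the width is 3 − 1 = 2 and tw(G) ≤ 2. For the lower bound, G contains the cycle 0–2–4–5–0, so G is not a forest; only forests have treewidth ≤ 1, hence tw(G) ≥ 2. Hence tw(G) = 2 exactly.

Treewidth 2.
One such decomposition:
Bags: B1 = {0, 2, 5}  B2 = {2, 4, 5}  B3 = {2, 3, 5}  B4 = {1, 2, 5}
Tree: B1–B2, B2–B3, B3–B4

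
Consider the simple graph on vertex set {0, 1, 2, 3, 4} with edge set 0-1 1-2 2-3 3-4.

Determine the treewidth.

A width-1 tree decomposition is:
Bags: B1 = {3, 4}  B2 = {2, 3}  B3 = {1, 2}  B4 = {0, 1}
Tree: B1–B2, B2–B3, B3–B4
Each bag holds 2 vertices, so the decomposition has width 1, which upper-bounds the treewidth. Since G has at least one edge (e.g. 4–3), it is not an edgeless graph, so tw(G) ≥ 1. Combining the bounds, tw(G) = 1.

1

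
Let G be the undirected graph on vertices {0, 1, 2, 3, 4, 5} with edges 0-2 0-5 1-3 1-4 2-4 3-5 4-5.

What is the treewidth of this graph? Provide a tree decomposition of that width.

Treewidth 2.
One such decomposition:
Bags: B1 = {1, 3, 5}  B2 = {1, 4, 5}  B3 = {0, 4, 5}  B4 = {0, 2, 4}
Tree: B1–B2, B2–B3, B3–B4

The largest bag has 3 vertices, giving width 2; this decomposition certifies tw(G) ≤ 2. For the lower bound, G contains the cycle 3–1–4–5–3, so G is not a forest; only forests have treewidth ≤ 1, hence tw(G) ≥ 2. The upper and lower bounds meet at 2, so that is the treewidth.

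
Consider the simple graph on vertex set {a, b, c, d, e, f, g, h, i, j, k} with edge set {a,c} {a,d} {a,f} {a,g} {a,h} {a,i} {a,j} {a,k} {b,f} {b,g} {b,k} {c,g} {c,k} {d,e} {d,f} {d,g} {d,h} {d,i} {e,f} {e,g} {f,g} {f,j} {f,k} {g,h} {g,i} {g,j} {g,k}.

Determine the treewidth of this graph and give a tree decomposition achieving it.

Each bag holds 4 vertices, so the decomposition has width 3, which upper-bounds the treewidth. On the other hand G contains the 4-clique {d, e, f, g}. A clique must lie in a single bag of any decomposition, so no decomposition can have width below 3. The upper and lower bounds meet at 3, so that is the treewidth.

Treewidth 3.
One optimal decomposition is:
Bags: B1 = {a, f, g, k}  B2 = {a, d, f, g}  B3 = {b, f, g, k}  B4 = {a, d, g, h}  B5 = {a, c, g, k}  B6 = {a, f, g, j}  B7 = {d, e, f, g}  B8 = {a, d, g, i}
Tree: B1–B2, B1–B3, B2–B4, B1–B5, B2–B6, B2–B7, B4–B8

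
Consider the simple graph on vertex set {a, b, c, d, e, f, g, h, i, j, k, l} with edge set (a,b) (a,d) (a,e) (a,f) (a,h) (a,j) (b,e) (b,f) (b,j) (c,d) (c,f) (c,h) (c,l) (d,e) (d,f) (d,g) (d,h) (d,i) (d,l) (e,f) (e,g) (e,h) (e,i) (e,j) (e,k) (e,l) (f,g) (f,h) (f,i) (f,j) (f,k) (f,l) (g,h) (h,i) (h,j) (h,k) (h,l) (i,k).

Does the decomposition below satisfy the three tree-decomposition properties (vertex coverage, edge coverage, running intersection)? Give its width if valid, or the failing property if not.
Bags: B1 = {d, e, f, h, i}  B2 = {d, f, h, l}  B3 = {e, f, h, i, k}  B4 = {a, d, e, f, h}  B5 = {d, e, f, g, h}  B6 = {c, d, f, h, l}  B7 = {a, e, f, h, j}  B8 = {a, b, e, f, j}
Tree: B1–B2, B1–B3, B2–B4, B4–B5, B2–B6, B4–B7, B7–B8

A tree decomposition must satisfy three properties: every vertex lies in some bag; for every edge, both endpoints lie together in some bag; and for every vertex, the bags containing it form a connected subtree. Here edge (e,l) lies in no bag, so the decomposition is invalid.

No — edge (e,l) lies in no bag.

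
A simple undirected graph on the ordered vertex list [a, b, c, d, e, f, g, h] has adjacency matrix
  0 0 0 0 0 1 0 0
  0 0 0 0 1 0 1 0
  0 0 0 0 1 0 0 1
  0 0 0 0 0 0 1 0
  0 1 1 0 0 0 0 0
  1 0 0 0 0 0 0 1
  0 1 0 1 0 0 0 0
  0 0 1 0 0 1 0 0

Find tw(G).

1

A width-1 tree decomposition is:
Bags: B1 = {d, g}  B2 = {b, g}  B3 = {b, e}  B4 = {c, e}  B5 = {c, h}  B6 = {f, h}  B7 = {a, f}
Tree: B1–B2, B2–B3, B3–B4, B4–B5, B5–B6, B6–B7
Every bag has size at most 2, so the width is 2 − 1 = 1 and tw(G) ≤ 1. Since G has at least one edge (e.g. d–g), it is not an edgeless graph, so tw(G) ≥ 1. The upper and lower bounds meet at 1, so that is the treewidth.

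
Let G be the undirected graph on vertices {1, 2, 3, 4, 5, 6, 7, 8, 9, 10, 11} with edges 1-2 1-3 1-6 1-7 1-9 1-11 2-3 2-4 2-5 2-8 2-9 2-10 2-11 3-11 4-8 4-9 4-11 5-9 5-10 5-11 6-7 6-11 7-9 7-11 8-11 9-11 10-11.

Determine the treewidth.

A width-3 tree decomposition is:
Bags: B1 = {2, 4, 9, 11}  B2 = {1, 2, 9, 11}  B3 = {2, 5, 9, 11}  B4 = {1, 2, 3, 11}  B5 = {2, 4, 8, 11}  B6 = {1, 7, 9, 11}  B7 = {2, 5, 10, 11}  B8 = {1, 6, 7, 11}
Tree: B1–B2, B2–B3, B2–B4, B1–B5, B2–B6, B3–B7, B6–B8
Each bag holds 4 vertices, so the decomposition has width 3, which upper-bounds the treewidth. Conversely, {2, 4, 8, 11} is a clique of size 4, and the vertices of any clique must share a bag in every tree decomposition; so some bag has ≥ 4 vertices and tw(G) ≥ 3. Hence tw(G) = 3 exactly.

3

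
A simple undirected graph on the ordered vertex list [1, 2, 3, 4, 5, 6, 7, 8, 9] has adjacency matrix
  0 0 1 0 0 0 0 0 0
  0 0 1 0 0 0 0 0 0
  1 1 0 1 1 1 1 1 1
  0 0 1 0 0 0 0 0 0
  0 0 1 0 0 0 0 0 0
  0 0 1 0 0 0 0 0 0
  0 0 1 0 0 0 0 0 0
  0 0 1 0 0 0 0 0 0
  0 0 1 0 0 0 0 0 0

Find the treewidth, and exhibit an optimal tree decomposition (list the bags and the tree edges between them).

Every bag has size at most 2, so the width is 2 − 1 = 1 and tw(G) ≤ 1. Any graph with an edge has treewidth ≥ 1, and G has the edge 2–3. Combining the bounds, tw(G) = 1.

Treewidth 1.
One optimal decomposition is:
Bags: B1 = {2, 3}  B2 = {3, 9}  B3 = {3, 4}  B4 = {3, 5}  B5 = {3, 7}  B6 = {3, 6}  B7 = {1, 3}  B8 = {3, 8}
Tree: B1–B2, B2–B3, B1–B4, B2–B5, B1–B6, B1–B7, B2–B8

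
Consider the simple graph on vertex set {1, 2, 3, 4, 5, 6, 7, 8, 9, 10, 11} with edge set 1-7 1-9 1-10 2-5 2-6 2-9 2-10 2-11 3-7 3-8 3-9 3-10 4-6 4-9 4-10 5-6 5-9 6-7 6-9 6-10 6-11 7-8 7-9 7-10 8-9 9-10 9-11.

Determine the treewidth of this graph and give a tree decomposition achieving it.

Treewidth 3.
One such decomposition:
Bags: B1 = {6, 7, 9, 10}  B2 = {2, 6, 9, 10}  B3 = {1, 7, 9, 10}  B4 = {3, 7, 9, 10}  B5 = {4, 6, 9, 10}  B6 = {2, 6, 9, 11}  B7 = {3, 7, 8, 9}  B8 = {2, 5, 6, 9}
Tree: B1–B2, B1–B3, B3–B4, B1–B5, B2–B6, B4–B7, B2–B8

Every bag has size at most 4, so the width is 4 − 1 = 3 and tw(G) ≤ 3. For the lower bound, the 4 vertices {3, 7, 8, 9} are pairwise adjacent, and any tree decomposition puts a clique entirely inside one bag — forcing width ≥ 3. Hence tw(G) = 3 exactly.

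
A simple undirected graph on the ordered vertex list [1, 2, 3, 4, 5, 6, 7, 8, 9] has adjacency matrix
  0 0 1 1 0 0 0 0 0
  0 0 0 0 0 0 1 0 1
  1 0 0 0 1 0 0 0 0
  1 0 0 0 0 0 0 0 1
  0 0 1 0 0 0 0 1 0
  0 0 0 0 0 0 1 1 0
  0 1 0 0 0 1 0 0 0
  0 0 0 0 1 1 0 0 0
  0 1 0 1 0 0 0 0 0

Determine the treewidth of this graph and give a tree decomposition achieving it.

Treewidth 2.
One optimal decomposition is:
Bags: B1 = {2, 4, 9}  B2 = {1, 2, 4}  B3 = {1, 2, 3}  B4 = {2, 3, 5}  B5 = {2, 5, 8}  B6 = {2, 6, 8}  B7 = {2, 6, 7}
Tree: B1–B2, B2–B3, B3–B4, B4–B5, B5–B6, B6–B7

Every bag has size at most 3, so the width is 3 − 1 = 2 and tw(G) ≤ 2. For the lower bound, G contains the cycle 2–9–4–1–3–5–8–6–7–2, so G is not a forest; only forests have treewidth ≤ 1, hence tw(G) ≥ 2. Therefore the treewidth is 2.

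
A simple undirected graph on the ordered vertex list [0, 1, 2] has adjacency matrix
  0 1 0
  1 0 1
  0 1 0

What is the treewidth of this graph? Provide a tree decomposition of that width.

Each bag holds 2 vertices, so the decomposition has width 1, which upper-bounds the treewidth. G has an edge, so its treewidth is at least 1. Combining the bounds, tw(G) = 1.

Treewidth 1.
One optimal decomposition is:
Bags: B1 = {1, 2}  B2 = {0, 1}
Tree: B1–B2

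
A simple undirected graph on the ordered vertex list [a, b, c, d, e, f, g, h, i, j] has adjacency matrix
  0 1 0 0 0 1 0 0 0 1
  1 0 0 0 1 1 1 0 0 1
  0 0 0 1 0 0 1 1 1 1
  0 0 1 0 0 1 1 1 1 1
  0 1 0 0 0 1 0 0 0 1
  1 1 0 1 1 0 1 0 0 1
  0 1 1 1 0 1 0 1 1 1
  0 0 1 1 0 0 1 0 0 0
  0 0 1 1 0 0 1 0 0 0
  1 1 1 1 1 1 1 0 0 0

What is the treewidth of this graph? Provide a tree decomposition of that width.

Treewidth 3.
Bags: B1 = {c, d, g, j}  B2 = {c, d, g, i}  B3 = {d, f, g, j}  B4 = {b, f, g, j}  B5 = {b, e, f, j}  B6 = {a, b, f, j}  B7 = {c, d, g, h}
Tree: B1–B2, B1–B3, B3–B4, B4–B5, B5–B6, B2–B7

Each bag holds 4 vertices, so the decomposition has width 3, which upper-bounds the treewidth. On the other hand G contains the 4-clique {c, d, g, j}. A clique must lie in a single bag of any decomposition, so no decomposition can have width below 3. Hence tw(G) = 3 exactly.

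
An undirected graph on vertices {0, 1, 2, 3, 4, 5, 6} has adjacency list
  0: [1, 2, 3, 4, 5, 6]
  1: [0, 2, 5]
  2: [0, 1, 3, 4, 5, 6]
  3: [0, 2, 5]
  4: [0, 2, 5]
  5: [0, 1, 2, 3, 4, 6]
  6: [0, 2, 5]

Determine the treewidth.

A width-3 tree decomposition is:
Bags: B1 = {0, 1, 2, 5}  B2 = {0, 2, 5, 6}  B3 = {0, 2, 4, 5}  B4 = {0, 2, 3, 5}
Tree: B1–B2, B2–B3, B2–B4
Each bag holds 4 vertices, so the decomposition has width 3, which upper-bounds the treewidth. On the other hand G contains the 4-clique {0, 1, 2, 5}. A clique must lie in a single bag of any decomposition, so no decomposition can have width below 3. The upper and lower bounds meet at 3, so that is the treewidth.

3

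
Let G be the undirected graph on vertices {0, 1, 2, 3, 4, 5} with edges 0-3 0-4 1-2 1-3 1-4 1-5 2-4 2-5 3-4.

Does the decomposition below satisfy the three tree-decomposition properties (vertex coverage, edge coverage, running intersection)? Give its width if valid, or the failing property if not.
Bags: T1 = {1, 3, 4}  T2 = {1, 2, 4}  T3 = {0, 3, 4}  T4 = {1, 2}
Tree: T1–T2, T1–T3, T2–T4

A tree decomposition must satisfy three properties: every vertex lies in some bag; for every edge, both endpoints lie together in some bag; and for every vertex, the bags containing it form a connected subtree. Here vertex 5 appears in no bag, so the decomposition is invalid.

No — vertex 5 appears in no bag.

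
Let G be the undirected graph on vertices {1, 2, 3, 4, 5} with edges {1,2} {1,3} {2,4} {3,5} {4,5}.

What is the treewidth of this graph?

A width-2 tree decomposition is:
Bags: B1 = {1, 3, 5}  B2 = {1, 4, 5}  B3 = {1, 2, 4}
Tree: B1–B2, B2–B3
Every bag has size at most 3, so the width is 3 − 1 = 2 and tw(G) ≤ 2. For the lower bound, G contains the cycle 1–3–5–4–2–1, so G is not a forest; only forests have treewidth ≤ 1, hence tw(G) ≥ 2. Therefore the treewidth is 2.

2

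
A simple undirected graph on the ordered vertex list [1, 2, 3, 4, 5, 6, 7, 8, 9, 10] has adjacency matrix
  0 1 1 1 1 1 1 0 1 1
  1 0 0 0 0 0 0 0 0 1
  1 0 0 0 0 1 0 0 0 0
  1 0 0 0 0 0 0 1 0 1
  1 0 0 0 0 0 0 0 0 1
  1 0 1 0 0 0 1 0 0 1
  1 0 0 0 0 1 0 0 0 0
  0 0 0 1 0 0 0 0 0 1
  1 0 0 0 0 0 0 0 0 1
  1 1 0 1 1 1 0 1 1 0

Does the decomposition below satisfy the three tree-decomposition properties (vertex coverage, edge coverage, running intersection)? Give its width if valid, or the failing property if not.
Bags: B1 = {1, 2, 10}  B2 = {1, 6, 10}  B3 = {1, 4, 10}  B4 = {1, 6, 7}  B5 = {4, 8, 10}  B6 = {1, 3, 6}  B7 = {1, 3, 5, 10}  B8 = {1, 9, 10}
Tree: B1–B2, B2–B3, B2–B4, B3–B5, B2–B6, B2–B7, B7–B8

A tree decomposition must satisfy three properties: every vertex lies in some bag; for every edge, both endpoints lie together in some bag; and for every vertex, the bags containing it form a connected subtree. Here bags containing vertex 3 are not connected in the tree, so the decomposition is invalid.

No — bags containing vertex 3 are not connected in the tree.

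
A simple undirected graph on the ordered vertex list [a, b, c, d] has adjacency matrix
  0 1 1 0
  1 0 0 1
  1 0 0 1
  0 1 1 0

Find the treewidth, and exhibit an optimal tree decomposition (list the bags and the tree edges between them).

Treewidth 2.
One such decomposition:
Bags: B1 = {a, b, c}  B2 = {b, c, d}
Tree: B1–B2

Every bag has size at most 3, so the width is 3 − 1 = 2 and tw(G) ≤ 2. For the lower bound, G contains the cycle c–a–b–d–c, so G is not a forest; only forests have treewidth ≤ 1, hence tw(G) ≥ 2. Therefore the treewidth is 2.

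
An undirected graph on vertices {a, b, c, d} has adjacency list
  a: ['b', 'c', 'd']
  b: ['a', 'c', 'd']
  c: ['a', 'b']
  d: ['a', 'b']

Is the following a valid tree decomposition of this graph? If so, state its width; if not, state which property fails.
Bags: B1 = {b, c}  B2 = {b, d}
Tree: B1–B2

A tree decomposition must satisfy three properties: every vertex lies in some bag; for every edge, both endpoints lie together in some bag; and for every vertex, the bags containing it form a connected subtree. Here vertex a appears in no bag, so the decomposition is invalid.

No — vertex a appears in no bag.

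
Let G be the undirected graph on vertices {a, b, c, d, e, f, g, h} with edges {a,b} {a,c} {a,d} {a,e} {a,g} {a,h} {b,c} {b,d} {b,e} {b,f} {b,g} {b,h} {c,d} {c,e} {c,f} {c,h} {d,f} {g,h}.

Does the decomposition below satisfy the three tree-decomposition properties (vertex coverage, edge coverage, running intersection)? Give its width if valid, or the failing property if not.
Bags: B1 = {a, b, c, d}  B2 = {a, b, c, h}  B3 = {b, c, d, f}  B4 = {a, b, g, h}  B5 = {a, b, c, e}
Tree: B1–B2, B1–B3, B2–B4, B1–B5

Every vertex of G appears in some bag (union = {a, b, c, d, e, f, g, h}); every edge is covered by a bag; and for each vertex v the set of bags containing v is connected in the bag tree. The decomposition is therefore valid. The largest bag has 4 vertices, so the width is 3.

Yes; width 3.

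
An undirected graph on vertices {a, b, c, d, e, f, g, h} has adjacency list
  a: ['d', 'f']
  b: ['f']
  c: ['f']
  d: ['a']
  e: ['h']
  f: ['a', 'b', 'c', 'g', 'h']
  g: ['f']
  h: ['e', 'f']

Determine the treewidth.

1

A width-1 tree decomposition is:
Bags: B1 = {a, f}  B2 = {c, f}  B3 = {b, f}  B4 = {a, d}  B5 = {f, h}  B6 = {e, h}  B7 = {f, g}
Tree: B1–B2, B1–B3, B1–B4, B1–B5, B5–B6, B3–B7
Each bag holds 2 vertices, so the decomposition has width 1, which upper-bounds the treewidth. G has an edge, so its treewidth is at least 1. Combining the bounds, tw(G) = 1.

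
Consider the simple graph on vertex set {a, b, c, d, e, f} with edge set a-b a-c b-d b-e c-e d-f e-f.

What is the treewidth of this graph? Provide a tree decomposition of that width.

The largest bag has 3 vertices, giving width 2; this decomposition certifies tw(G) ≤ 2. Since c–a–b–e–c is a cycle in G, G is not acyclic. Forests are exactly the graphs of treewidth ≤ 1, so tw(G) ≥ 2. Hence tw(G) = 2 exactly.

Treewidth 2.
One such decomposition:
Bags: B1 = {a, c, e}  B2 = {a, b, e}  B3 = {b, e, f}  B4 = {b, d, f}
Tree: B1–B2, B2–B3, B3–B4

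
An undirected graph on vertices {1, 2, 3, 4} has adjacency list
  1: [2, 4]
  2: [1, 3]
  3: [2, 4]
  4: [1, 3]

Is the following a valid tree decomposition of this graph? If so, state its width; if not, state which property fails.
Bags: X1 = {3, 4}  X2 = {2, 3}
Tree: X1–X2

No — vertex 1 appears in no bag.

A tree decomposition must satisfy three properties: every vertex lies in some bag; for every edge, both endpoints lie together in some bag; and for every vertex, the bags containing it form a connected subtree. Here vertex 1 appears in no bag, so the decomposition is invalid.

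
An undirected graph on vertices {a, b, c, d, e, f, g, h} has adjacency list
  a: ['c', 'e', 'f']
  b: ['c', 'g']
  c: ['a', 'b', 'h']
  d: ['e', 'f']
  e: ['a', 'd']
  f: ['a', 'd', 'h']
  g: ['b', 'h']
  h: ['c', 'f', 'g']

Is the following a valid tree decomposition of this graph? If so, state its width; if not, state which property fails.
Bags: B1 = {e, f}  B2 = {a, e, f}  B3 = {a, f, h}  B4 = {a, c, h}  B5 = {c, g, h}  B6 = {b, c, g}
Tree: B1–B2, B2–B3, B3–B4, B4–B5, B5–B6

No — vertex d appears in no bag.

A tree decomposition must satisfy three properties: every vertex lies in some bag; for every edge, both endpoints lie together in some bag; and for every vertex, the bags containing it form a connected subtree. Here vertex d appears in no bag, so the decomposition is invalid.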